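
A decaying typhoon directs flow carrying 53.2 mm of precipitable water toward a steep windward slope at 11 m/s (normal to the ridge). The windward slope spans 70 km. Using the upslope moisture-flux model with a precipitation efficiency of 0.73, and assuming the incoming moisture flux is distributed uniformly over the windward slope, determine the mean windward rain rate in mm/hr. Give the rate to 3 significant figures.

Incoming column moisture flux per unit ridge length: F = V × PW = 11 × 53.2 = 585.2 mm·m/s.
Spread over the 70 km slope with efficiency ε = 0.73: R = ε·F/W = 0.73 × 585.2 / 70000 m = 6.103e-03 mm/s.
R = 6.103e-03 × 3600 = 22.0 mm/hr.

R ≈ 22.0 mm/hr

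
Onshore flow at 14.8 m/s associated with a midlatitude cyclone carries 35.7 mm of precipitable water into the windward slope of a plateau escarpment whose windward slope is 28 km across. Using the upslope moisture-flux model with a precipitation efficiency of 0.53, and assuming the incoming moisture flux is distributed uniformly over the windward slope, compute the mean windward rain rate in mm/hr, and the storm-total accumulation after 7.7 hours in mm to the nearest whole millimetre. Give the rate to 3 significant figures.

R ≈ 36.0 mm/hr; total ≈ 277 mm

Incoming column moisture flux per unit ridge length: F = V × PW = 14.8 × 35.7 = 528.36 mm·m/s.
Spread over the 28 km slope with efficiency ε = 0.53: R = ε·F/W = 0.53 × 528.36 / 28000 m = 1.000e-02 mm/s.
R = 1.000e-02 × 3600 = 36.0 mm/hr.
Over 7.7 h: total = 36.0 × 7.7 = 277.2 ≈ 277 mm.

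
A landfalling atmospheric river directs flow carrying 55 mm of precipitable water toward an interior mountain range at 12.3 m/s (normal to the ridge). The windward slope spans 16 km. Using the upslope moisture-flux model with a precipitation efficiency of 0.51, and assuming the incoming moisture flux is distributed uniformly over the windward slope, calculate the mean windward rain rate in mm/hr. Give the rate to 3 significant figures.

R ≈ 77.6 mm/hr

Incoming column moisture flux per unit ridge length: F = V × PW = 12.3 × 55 = 676.5 mm·m/s.
Spread over the 16 km slope with efficiency ε = 0.51: R = ε·F/W = 0.51 × 676.5 / 16000 m = 2.156e-02 mm/s.
R = 2.156e-02 × 3600 = 77.6 mm/hr.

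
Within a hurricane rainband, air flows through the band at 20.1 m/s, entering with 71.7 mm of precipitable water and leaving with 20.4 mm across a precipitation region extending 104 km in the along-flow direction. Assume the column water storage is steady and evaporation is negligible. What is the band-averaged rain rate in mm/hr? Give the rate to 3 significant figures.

R ≈ 35.7 mm/hr

Column moisture flux per unit crosswind length is F = V × PW.
Inflow: F_in = 20.1 × 71.7 = 1441.17 mm·m/s
Outflow: F_out = 20.1 × 20.4 = 410.04 mm·m/s
Steady-state rate R = (F_in − F_out)/L = (1441.17 − 410.04) / 104000 m = 9.915e-03 mm/s.
R = 9.915e-03 × 3600 = 35.7 mm/hr.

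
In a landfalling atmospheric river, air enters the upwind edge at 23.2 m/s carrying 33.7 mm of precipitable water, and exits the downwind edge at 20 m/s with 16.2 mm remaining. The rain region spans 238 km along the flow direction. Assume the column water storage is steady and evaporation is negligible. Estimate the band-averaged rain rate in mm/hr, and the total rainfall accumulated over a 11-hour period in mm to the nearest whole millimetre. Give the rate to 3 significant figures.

R ≈ 6.93 mm/hr; total ≈ 76 mm

Column moisture flux per unit crosswind length is F = V × PW.
Inflow: F_in = 23.2 × 33.7 = 781.84 mm·m/s
Outflow: F_out = 20 × 16.2 = 324 mm·m/s
Steady-state rate R = (F_in − F_out)/L = (781.84 − 324) / 238000 m = 1.924e-03 mm/s.
R = 1.924e-03 × 3600 = 6.93 mm/hr.
Over 11 h: total = 6.93 × 11 = 76.23 ≈ 76 mm.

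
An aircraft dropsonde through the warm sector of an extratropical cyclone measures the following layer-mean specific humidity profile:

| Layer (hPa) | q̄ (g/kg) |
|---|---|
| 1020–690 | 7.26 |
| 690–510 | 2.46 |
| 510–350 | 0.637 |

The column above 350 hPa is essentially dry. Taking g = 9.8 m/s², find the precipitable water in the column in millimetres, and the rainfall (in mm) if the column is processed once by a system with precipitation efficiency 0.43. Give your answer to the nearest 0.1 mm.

PW ≈ 30.0 mm; rainfall ≈ 12.9 mm

Precipitable water is the column-integrated vapour mass per unit area: PW = (1/g) Σ q̄ Δp, with q in kg/kg and Δp in Pa (1 kg/m² of water = 1 mm).
Layer 1020–690 hPa: Δp = 330 hPa = 33000 Pa, q̄ = 0.00726 kg/kg → 0.00726 × 33000 / 9.8 = 24.45 mm
Layer 690–510 hPa: Δp = 180 hPa = 18000 Pa, q̄ = 0.00246 kg/kg → 0.00246 × 18000 / 9.8 = 4.52 mm
Layer 510–350 hPa: Δp = 160 hPa = 16000 Pa, q̄ = 0.000637 kg/kg → 0.000637 × 16000 / 9.8 = 1.04 mm
PW = 24.45 + 4.52 + 1.04 = 30.01 ≈ 30.0 mm.
Rainfall = ε × PW = 0.43 × 30.0 = 12.9 mm.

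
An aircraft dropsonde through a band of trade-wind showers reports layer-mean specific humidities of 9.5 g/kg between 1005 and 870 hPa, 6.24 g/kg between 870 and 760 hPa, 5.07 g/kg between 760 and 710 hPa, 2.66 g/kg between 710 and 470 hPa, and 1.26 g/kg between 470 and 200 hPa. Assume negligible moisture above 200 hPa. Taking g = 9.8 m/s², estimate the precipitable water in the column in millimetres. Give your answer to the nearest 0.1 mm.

Precipitable water is the column-integrated vapour mass per unit area: PW = (1/g) Σ q̄ Δp, with q in kg/kg and Δp in Pa (1 kg/m² of water = 1 mm).
Layer 1005–870 hPa: Δp = 135 hPa = 13500 Pa, q̄ = 0.0095 kg/kg → 0.0095 × 13500 / 9.8 = 13.09 mm
Layer 870–760 hPa: Δp = 110 hPa = 11000 Pa, q̄ = 0.00624 kg/kg → 0.00624 × 11000 / 9.8 = 7.00 mm
Layer 760–710 hPa: Δp = 50 hPa = 5000 Pa, q̄ = 0.00507 kg/kg → 0.00507 × 5000 / 9.8 = 2.59 mm
Layer 710–470 hPa: Δp = 240 hPa = 24000 Pa, q̄ = 0.00266 kg/kg → 0.00266 × 24000 / 9.8 = 6.51 mm
Layer 470–200 hPa: Δp = 270 hPa = 27000 Pa, q̄ = 0.00126 kg/kg → 0.00126 × 27000 / 9.8 = 3.47 mm
PW = 13.09 + 7.00 + 2.59 + 6.51 + 3.47 = 32.66 ≈ 32.7 mm.

PW ≈ 32.7 mm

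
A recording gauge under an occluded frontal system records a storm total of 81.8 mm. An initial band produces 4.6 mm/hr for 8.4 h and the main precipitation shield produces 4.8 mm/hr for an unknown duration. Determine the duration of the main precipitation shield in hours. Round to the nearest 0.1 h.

duration ≈ 9.0 h

Known phases: 4.6 × 8.4 = 38.64 mm.
Remaining depth = 81.8 − 38.64 = 43.16 mm.
Duration = 43.16 / 4.8 = 9.0 h.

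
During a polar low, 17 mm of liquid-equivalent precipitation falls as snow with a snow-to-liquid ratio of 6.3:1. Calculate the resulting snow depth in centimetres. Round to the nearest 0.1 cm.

Snow depth = liquid × ratio = 17 mm × 6.3 = 107.1 mm = 10.7 cm.

snow depth ≈ 10.7 cm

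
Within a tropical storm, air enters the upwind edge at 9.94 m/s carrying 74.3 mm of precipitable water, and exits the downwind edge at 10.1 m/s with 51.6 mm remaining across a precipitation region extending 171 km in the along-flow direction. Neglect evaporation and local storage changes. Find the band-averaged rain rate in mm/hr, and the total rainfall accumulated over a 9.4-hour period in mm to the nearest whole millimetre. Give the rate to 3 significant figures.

R ≈ 4.58 mm/hr; total ≈ 43 mm

Column moisture flux per unit crosswind length is F = V × PW.
Inflow: F_in = 9.94 × 74.3 = 738.542 mm·m/s
Outflow: F_out = 10.1 × 51.6 = 521.16 mm·m/s
Steady-state rate R = (F_in − F_out)/L = (738.542 − 521.16) / 171000 m = 1.271e-03 mm/s.
R = 1.271e-03 × 3600 = 4.58 mm/hr.
Over 9.4 h: total = 4.58 × 9.4 = 43.052 ≈ 43 mm.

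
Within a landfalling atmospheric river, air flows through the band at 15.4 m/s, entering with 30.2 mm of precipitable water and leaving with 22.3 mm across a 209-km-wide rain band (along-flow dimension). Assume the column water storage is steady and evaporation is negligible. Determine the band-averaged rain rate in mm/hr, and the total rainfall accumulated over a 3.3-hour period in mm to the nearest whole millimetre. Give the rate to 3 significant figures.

Column moisture flux per unit crosswind length is F = V × PW.
Inflow: F_in = 15.4 × 30.2 = 465.08 mm·m/s
Outflow: F_out = 15.4 × 22.3 = 343.42 mm·m/s
Steady-state rate R = (F_in − F_out)/L = (465.08 − 343.42) / 209000 m = 5.821e-04 mm/s.
R = 5.821e-04 × 3600 = 2.10 mm/hr.
Over 3.3 h: total = 2.10 × 3.3 = 6.93 ≈ 7 mm.

R ≈ 2.10 mm/hr; total ≈ 7 mm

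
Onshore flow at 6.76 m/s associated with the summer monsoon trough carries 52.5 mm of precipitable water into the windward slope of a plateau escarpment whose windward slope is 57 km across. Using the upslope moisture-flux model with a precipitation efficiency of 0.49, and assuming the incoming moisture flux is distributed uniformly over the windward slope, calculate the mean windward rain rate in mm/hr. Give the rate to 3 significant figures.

R ≈ 11.0 mm/hr

Incoming column moisture flux per unit ridge length: F = V × PW = 6.76 × 52.5 = 354.9 mm·m/s.
Spread over the 57 km slope with efficiency ε = 0.49: R = ε·F/W = 0.49 × 354.9 / 57000 m = 3.051e-03 mm/s.
R = 3.051e-03 × 3600 = 11.0 mm/hr.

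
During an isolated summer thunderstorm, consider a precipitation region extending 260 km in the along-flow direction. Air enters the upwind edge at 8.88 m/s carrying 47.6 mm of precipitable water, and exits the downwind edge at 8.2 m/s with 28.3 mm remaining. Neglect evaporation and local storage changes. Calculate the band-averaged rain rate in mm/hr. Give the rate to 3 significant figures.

R ≈ 2.64 mm/hr

Column moisture flux per unit crosswind length is F = V × PW.
Inflow: F_in = 8.88 × 47.6 = 422.688 mm·m/s
Outflow: F_out = 8.2 × 28.3 = 232.06 mm·m/s
Steady-state rate R = (F_in − F_out)/L = (422.688 − 232.06) / 260000 m = 7.332e-04 mm/s.
R = 7.332e-04 × 3600 = 2.64 mm/hr.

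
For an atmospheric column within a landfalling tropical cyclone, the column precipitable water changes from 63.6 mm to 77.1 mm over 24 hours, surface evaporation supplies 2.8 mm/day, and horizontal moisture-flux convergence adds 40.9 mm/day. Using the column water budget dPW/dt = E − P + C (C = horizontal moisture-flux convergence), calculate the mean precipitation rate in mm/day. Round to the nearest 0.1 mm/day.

dPW/dt = (77.1 − 63.6) mm / (24/24 day) = +13.500 mm/day.
P = E + C − dPW/dt = 2.8 + (40.9) − (+13.500) = 30.2 mm/day.

P ≈ 30.2 mm/day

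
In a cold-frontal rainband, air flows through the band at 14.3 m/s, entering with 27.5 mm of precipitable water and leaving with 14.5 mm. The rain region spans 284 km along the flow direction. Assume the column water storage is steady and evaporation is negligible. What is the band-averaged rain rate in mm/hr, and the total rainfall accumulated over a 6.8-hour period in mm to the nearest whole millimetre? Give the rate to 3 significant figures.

R ≈ 2.36 mm/hr; total ≈ 16 mm

Column moisture flux per unit crosswind length is F = V × PW.
Inflow: F_in = 14.3 × 27.5 = 393.25 mm·m/s
Outflow: F_out = 14.3 × 14.5 = 207.35 mm·m/s
Steady-state rate R = (F_in − F_out)/L = (393.25 − 207.35) / 284000 m = 6.546e-04 mm/s.
R = 6.546e-04 × 3600 = 2.36 mm/hr.
Over 6.8 h: total = 2.36 × 6.8 = 16.048 ≈ 16 mm.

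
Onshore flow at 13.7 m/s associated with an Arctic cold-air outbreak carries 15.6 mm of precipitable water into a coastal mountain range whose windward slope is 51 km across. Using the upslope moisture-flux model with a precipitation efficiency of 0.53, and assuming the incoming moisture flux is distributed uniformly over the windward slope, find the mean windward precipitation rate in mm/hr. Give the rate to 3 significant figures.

R ≈ 8.00 mm/hr

Incoming column moisture flux per unit ridge length: F = V × PW = 13.7 × 15.6 = 213.72 mm·m/s.
Spread over the 51 km slope with efficiency ε = 0.53: R = ε·F/W = 0.53 × 213.72 / 51000 m = 2.221e-03 mm/s.
R = 2.221e-03 × 3600 = 8.00 mm/hr.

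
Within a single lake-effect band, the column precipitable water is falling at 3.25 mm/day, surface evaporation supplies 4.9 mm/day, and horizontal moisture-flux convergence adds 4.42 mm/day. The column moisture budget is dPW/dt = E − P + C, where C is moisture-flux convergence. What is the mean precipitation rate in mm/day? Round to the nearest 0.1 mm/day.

P ≈ 12.6 mm/day

dPW/dt = -3.25 mm/day.
P = E + C − dPW/dt = 4.9 + (4.42) − (-3.25) = 12.6 mm/day.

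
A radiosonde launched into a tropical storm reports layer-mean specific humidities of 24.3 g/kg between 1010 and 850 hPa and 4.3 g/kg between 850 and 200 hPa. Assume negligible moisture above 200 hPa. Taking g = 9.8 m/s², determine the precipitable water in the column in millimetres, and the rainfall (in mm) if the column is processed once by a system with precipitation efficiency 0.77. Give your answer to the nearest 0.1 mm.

PW ≈ 68.2 mm; rainfall ≈ 52.5 mm

Precipitable water is the column-integrated vapour mass per unit area: PW = (1/g) Σ q̄ Δp, with q in kg/kg and Δp in Pa (1 kg/m² of water = 1 mm).
Layer 1010–850 hPa: Δp = 160 hPa = 16000 Pa, q̄ = 0.0243 kg/kg → 0.0243 × 16000 / 9.8 = 39.67 mm
Layer 850–200 hPa: Δp = 650 hPa = 65000 Pa, q̄ = 0.0043 kg/kg → 0.0043 × 65000 / 9.8 = 28.52 mm
PW = 39.67 + 28.52 = 68.19 ≈ 68.2 mm.
Rainfall = ε × PW = 0.77 × 68.2 = 52.5 mm.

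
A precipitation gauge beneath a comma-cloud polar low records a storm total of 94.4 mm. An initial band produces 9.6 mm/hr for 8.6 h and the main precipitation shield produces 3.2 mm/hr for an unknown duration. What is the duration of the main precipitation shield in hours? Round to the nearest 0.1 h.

Known phases: 9.6 × 8.6 = 82.56 mm.
Remaining depth = 94.4 − 82.56 = 11.84 mm.
Duration = 11.84 / 3.2 = 3.7 h.

duration ≈ 3.7 h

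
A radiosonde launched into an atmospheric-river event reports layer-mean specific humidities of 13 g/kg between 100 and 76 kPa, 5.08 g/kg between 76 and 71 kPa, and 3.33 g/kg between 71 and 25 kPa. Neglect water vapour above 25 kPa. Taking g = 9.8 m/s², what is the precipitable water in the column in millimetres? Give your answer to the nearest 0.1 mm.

Precipitable water is the column-integrated vapour mass per unit area: PW = (1/g) Σ q̄ Δp, with q in kg/kg and Δp in Pa (1 kg/m² of water = 1 mm).
Layer 100–76 kPa: Δp = 240 hPa = 24000 Pa, q̄ = 0.013 kg/kg → 0.013 × 24000 / 9.8 = 31.84 mm
Layer 76–71 kPa: Δp = 50 hPa = 5000 Pa, q̄ = 0.00508 kg/kg → 0.00508 × 5000 / 9.8 = 2.59 mm
Layer 71–25 kPa: Δp = 460 hPa = 46000 Pa, q̄ = 0.00333 kg/kg → 0.00333 × 46000 / 9.8 = 15.63 mm
PW = 31.84 + 2.59 + 15.63 = 50.06 ≈ 50.1 mm.

PW ≈ 50.1 mm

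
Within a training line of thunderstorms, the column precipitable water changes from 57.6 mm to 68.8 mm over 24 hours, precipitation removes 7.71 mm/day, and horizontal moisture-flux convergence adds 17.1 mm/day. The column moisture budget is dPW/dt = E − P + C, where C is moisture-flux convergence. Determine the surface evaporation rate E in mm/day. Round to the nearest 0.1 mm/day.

dPW/dt = (68.8 − 57.6) mm / (24/24 day) = +11.200 mm/day.
E = dPW/dt + P − C = (+11.200) + 7.71 − (17.1) = 1.8 mm/day.

E ≈ 1.8 mm/day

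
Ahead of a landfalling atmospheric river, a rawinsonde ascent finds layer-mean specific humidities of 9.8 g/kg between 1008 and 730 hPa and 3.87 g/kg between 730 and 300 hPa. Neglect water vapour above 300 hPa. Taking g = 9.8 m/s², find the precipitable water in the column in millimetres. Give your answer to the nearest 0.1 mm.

Precipitable water is the column-integrated vapour mass per unit area: PW = (1/g) Σ q̄ Δp, with q in kg/kg and Δp in Pa (1 kg/m² of water = 1 mm).
Layer 1008–730 hPa: Δp = 278 hPa = 27800 Pa, q̄ = 0.0098 kg/kg → 0.0098 × 27800 / 9.8 = 27.80 mm
Layer 730–300 hPa: Δp = 430 hPa = 43000 Pa, q̄ = 0.00387 kg/kg → 0.00387 × 43000 / 9.8 = 16.98 mm
PW = 27.80 + 16.98 = 44.78 ≈ 44.8 mm.

PW ≈ 44.8 mm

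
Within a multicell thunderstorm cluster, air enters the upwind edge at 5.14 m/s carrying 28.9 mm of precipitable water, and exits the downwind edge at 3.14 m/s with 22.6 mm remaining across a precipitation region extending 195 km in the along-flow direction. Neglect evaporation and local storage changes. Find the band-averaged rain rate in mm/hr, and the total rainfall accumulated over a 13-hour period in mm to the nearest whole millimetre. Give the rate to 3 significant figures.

Column moisture flux per unit crosswind length is F = V × PW.
Inflow: F_in = 5.14 × 28.9 = 148.546 mm·m/s
Outflow: F_out = 3.14 × 22.6 = 70.964 mm·m/s
Steady-state rate R = (F_in − F_out)/L = (148.546 − 70.964) / 195000 m = 3.979e-04 mm/s.
R = 3.979e-04 × 3600 = 1.43 mm/hr.
Over 13 h: total = 1.43 × 13 = 18.59 ≈ 19 mm.

R ≈ 1.43 mm/hr; total ≈ 19 mm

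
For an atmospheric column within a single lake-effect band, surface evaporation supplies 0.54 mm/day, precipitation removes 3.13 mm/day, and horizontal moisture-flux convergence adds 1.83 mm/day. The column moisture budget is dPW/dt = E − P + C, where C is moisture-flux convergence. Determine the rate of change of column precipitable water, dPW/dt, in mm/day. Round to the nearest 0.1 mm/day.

dPW/dt = E − P + C = 0.54 − 3.13 + (1.83) = -0.8 mm/day.

dPW/dt ≈ -0.8 mm/day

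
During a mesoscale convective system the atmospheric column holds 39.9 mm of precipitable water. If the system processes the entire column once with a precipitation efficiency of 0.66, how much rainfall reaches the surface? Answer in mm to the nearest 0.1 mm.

Rainfall = ε × PW = 0.66 × 39.9 = 26.3 mm.

rainfall ≈ 26.3 mm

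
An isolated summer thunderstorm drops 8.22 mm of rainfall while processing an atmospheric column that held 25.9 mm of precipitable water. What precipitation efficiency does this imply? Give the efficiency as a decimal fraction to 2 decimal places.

ε = rainfall / PW = 8.22 / 25.9 = 0.32.

ε ≈ 0.32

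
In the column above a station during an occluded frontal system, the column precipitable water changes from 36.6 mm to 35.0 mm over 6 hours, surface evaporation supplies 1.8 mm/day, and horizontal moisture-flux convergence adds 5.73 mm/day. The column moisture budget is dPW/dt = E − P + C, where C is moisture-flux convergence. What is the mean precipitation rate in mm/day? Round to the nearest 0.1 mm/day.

dPW/dt = (35.0 − 36.6) mm / (6/24 day) = -6.400 mm/day.
P = E + C − dPW/dt = 1.8 + (5.73) − (-6.400) = 13.9 mm/day.

P ≈ 13.9 mm/day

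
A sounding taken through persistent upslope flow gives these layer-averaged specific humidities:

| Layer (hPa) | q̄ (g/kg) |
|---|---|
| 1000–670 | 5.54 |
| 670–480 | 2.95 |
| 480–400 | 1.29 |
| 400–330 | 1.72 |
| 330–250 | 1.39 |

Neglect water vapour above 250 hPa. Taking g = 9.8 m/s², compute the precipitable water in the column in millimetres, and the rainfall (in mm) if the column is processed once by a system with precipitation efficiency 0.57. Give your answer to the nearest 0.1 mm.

Precipitable water is the column-integrated vapour mass per unit area: PW = (1/g) Σ q̄ Δp, with q in kg/kg and Δp in Pa (1 kg/m² of water = 1 mm).
Layer 1000–670 hPa: Δp = 330 hPa = 33000 Pa, q̄ = 0.00554 kg/kg → 0.00554 × 33000 / 9.8 = 18.66 mm
Layer 670–480 hPa: Δp = 190 hPa = 19000 Pa, q̄ = 0.00295 kg/kg → 0.00295 × 19000 / 9.8 = 5.72 mm
Layer 480–400 hPa: Δp = 80 hPa = 8000 Pa, q̄ = 0.00129 kg/kg → 0.00129 × 8000 / 9.8 = 1.05 mm
Layer 400–330 hPa: Δp = 70 hPa = 7000 Pa, q̄ = 0.00172 kg/kg → 0.00172 × 7000 / 9.8 = 1.23 mm
Layer 330–250 hPa: Δp = 80 hPa = 8000 Pa, q̄ = 0.00139 kg/kg → 0.00139 × 8000 / 9.8 = 1.13 mm
PW = 18.66 + 5.72 + 1.05 + 1.23 + 1.13 = 27.79 ≈ 27.8 mm.
Rainfall = ε × PW = 0.57 × 27.8 = 15.8 mm.

PW ≈ 27.8 mm; rainfall ≈ 15.8 mm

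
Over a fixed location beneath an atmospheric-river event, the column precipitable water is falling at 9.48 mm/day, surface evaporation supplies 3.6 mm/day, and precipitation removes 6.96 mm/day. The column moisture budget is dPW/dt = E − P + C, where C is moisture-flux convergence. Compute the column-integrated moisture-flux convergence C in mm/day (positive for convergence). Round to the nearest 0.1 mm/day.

C ≈ -6.1 mm/day

dPW/dt = -9.48 mm/day.
C = dPW/dt − E + P = (-9.48) − 3.6 + 6.96 = -6.1 mm/day.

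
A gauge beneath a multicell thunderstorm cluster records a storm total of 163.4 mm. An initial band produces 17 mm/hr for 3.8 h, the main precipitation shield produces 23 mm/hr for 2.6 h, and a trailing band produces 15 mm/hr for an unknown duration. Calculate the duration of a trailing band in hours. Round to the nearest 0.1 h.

duration ≈ 2.6 h

Known phases: 17 × 3.8 + 23 × 2.6 = 64.6 + 59.8 = 124.4 mm.
Remaining depth = 163.4 − 124.4 = 39 mm.
Duration = 39 / 15 = 2.6 h.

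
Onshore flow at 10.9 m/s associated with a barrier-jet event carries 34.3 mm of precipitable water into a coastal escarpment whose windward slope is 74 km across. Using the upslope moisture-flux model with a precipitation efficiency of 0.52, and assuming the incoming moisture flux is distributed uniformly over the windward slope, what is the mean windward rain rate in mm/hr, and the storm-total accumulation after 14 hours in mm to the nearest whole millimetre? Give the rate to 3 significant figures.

Incoming column moisture flux per unit ridge length: F = V × PW = 10.9 × 34.3 = 373.87 mm·m/s.
Spread over the 74 km slope with efficiency ε = 0.52: R = ε·F/W = 0.52 × 373.87 / 74000 m = 2.627e-03 mm/s.
R = 2.627e-03 × 3600 = 9.46 mm/hr.
Over 14 h: total = 9.46 × 14 = 132.44 ≈ 132 mm.

R ≈ 9.46 mm/hr; total ≈ 132 mm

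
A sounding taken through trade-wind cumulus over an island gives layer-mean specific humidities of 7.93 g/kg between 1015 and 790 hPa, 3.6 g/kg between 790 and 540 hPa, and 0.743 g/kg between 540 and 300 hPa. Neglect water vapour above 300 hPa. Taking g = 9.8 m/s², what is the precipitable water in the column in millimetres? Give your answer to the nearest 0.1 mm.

Precipitable water is the column-integrated vapour mass per unit area: PW = (1/g) Σ q̄ Δp, with q in kg/kg and Δp in Pa (1 kg/m² of water = 1 mm).
Layer 1015–790 hPa: Δp = 225 hPa = 22500 Pa, q̄ = 0.00793 kg/kg → 0.00793 × 22500 / 9.8 = 18.21 mm
Layer 790–540 hPa: Δp = 250 hPa = 25000 Pa, q̄ = 0.0036 kg/kg → 0.0036 × 25000 / 9.8 = 9.18 mm
Layer 540–300 hPa: Δp = 240 hPa = 24000 Pa, q̄ = 0.000743 kg/kg → 0.000743 × 24000 / 9.8 = 1.82 mm
PW = 18.21 + 9.18 + 1.82 = 29.21 ≈ 29.2 mm.

PW ≈ 29.2 mm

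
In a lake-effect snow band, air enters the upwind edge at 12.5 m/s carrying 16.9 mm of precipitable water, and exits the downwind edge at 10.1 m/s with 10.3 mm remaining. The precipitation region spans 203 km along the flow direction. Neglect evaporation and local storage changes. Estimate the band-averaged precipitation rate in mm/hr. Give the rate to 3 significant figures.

Column moisture flux per unit crosswind length is F = V × PW.
Inflow: F_in = 12.5 × 16.9 = 211.25 mm·m/s
Outflow: F_out = 10.1 × 10.3 = 104.03 mm·m/s
Steady-state rate R = (F_in − F_out)/L = (211.25 − 104.03) / 203000 m = 5.282e-04 mm/s.
R = 5.282e-04 × 3600 = 1.90 mm/hr.

R ≈ 1.90 mm/hr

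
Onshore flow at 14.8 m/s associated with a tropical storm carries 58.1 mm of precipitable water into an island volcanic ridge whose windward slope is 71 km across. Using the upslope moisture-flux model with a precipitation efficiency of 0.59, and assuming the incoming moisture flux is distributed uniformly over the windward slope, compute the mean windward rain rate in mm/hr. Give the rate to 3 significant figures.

R ≈ 25.7 mm/hr

Incoming column moisture flux per unit ridge length: F = V × PW = 14.8 × 58.1 = 859.88 mm·m/s.
Spread over the 71 km slope with efficiency ε = 0.59: R = ε·F/W = 0.59 × 859.88 / 71000 m = 7.145e-03 mm/s.
R = 7.145e-03 × 3600 = 25.7 mm/hr.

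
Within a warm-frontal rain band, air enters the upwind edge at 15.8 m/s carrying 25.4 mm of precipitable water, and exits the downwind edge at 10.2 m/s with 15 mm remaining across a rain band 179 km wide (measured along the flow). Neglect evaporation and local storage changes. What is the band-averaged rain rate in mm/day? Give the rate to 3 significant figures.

Column moisture flux per unit crosswind length is F = V × PW.
Inflow: F_in = 15.8 × 25.4 = 401.32 mm·m/s
Outflow: F_out = 10.2 × 15 = 153 mm·m/s
Steady-state rate R = (F_in − F_out)/L = (401.32 − 153) / 179000 m = 1.387e-03 mm/s.
R = 1.387e-03 × 3600 × 24 = 120 mm/day.

R ≈ 120 mm/day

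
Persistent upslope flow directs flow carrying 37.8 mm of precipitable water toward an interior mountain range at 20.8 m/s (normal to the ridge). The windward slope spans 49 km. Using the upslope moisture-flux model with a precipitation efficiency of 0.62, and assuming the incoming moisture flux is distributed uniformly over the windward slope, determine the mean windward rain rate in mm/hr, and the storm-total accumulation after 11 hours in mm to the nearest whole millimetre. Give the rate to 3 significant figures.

Incoming column moisture flux per unit ridge length: F = V × PW = 20.8 × 37.8 = 786.24 mm·m/s.
Spread over the 49 km slope with efficiency ε = 0.62: R = ε·F/W = 0.62 × 786.24 / 49000 m = 9.948e-03 mm/s.
R = 9.948e-03 × 3600 = 35.8 mm/hr.
Over 11 h: total = 35.8 × 11 = 393.8 ≈ 394 mm.

R ≈ 35.8 mm/hr; total ≈ 394 mm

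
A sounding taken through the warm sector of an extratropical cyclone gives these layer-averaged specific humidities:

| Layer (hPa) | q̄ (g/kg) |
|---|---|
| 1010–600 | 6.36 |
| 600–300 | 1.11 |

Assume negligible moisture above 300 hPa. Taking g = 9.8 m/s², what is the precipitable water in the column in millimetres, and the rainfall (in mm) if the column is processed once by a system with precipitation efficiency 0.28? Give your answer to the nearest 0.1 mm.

Precipitable water is the column-integrated vapour mass per unit area: PW = (1/g) Σ q̄ Δp, with q in kg/kg and Δp in Pa (1 kg/m² of water = 1 mm).
Layer 1010–600 hPa: Δp = 410 hPa = 41000 Pa, q̄ = 0.00636 kg/kg → 0.00636 × 41000 / 9.8 = 26.61 mm
Layer 600–300 hPa: Δp = 300 hPa = 30000 Pa, q̄ = 0.00111 kg/kg → 0.00111 × 30000 / 9.8 = 3.40 mm
PW = 26.61 + 3.40 = 30.01 ≈ 30.0 mm.
Rainfall = ε × PW = 0.28 × 30.0 = 8.4 mm.

PW ≈ 30.0 mm; rainfall ≈ 8.4 mm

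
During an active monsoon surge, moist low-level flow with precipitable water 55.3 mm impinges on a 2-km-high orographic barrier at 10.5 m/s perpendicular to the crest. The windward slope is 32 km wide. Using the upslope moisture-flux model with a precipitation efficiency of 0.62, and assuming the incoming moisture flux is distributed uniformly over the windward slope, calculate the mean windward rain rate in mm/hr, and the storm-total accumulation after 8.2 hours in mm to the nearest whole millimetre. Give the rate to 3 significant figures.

Incoming column moisture flux per unit ridge length: F = V × PW = 10.5 × 55.3 = 580.65 mm·m/s.
Spread over the 32 km slope with efficiency ε = 0.62: R = ε·F/W = 0.62 × 580.65 / 32000 m = 1.125e-02 mm/s.
R = 1.125e-02 × 3600 = 40.5 mm/hr.
Over 8.2 h: total = 40.5 × 8.2 = 332.1 ≈ 332 mm.

R ≈ 40.5 mm/hr; total ≈ 332 mm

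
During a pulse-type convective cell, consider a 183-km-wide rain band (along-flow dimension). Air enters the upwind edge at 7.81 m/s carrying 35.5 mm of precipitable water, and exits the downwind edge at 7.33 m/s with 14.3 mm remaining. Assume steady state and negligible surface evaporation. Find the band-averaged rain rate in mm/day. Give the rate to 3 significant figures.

Column moisture flux per unit crosswind length is F = V × PW.
Inflow: F_in = 7.81 × 35.5 = 277.255 mm·m/s
Outflow: F_out = 7.33 × 14.3 = 104.819 mm·m/s
Steady-state rate R = (F_in − F_out)/L = (277.255 − 104.819) / 183000 m = 9.423e-04 mm/s.
R = 9.423e-04 × 3600 × 24 = 81.4 mm/day.

R ≈ 81.4 mm/day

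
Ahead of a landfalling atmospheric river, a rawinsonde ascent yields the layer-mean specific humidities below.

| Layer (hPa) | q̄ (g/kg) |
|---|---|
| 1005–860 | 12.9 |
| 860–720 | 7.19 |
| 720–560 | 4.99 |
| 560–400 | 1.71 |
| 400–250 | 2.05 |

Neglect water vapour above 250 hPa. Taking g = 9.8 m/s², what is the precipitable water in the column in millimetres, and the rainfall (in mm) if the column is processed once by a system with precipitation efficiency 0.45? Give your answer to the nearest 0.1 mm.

PW ≈ 43.4 mm; rainfall ≈ 19.5 mm

Precipitable water is the column-integrated vapour mass per unit area: PW = (1/g) Σ q̄ Δp, with q in kg/kg and Δp in Pa (1 kg/m² of water = 1 mm).
Layer 1005–860 hPa: Δp = 145 hPa = 14500 Pa, q̄ = 0.0129 kg/kg → 0.0129 × 14500 / 9.8 = 19.09 mm
Layer 860–720 hPa: Δp = 140 hPa = 14000 Pa, q̄ = 0.00719 kg/kg → 0.00719 × 14000 / 9.8 = 10.27 mm
Layer 720–560 hPa: Δp = 160 hPa = 16000 Pa, q̄ = 0.00499 kg/kg → 0.00499 × 16000 / 9.8 = 8.15 mm
Layer 560–400 hPa: Δp = 160 hPa = 16000 Pa, q̄ = 0.00171 kg/kg → 0.00171 × 16000 / 9.8 = 2.79 mm
Layer 400–250 hPa: Δp = 150 hPa = 15000 Pa, q̄ = 0.00205 kg/kg → 0.00205 × 15000 / 9.8 = 3.14 mm
PW = 19.09 + 10.27 + 8.15 + 2.79 + 3.14 = 43.44 ≈ 43.4 mm.
Rainfall = ε × PW = 0.45 × 43.4 = 19.5 mm.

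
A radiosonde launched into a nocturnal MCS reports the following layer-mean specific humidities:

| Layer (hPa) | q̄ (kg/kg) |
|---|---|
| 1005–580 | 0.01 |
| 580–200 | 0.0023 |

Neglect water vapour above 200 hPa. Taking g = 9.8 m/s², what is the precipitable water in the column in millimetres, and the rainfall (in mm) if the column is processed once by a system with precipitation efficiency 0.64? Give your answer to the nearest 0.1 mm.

PW ≈ 52.3 mm; rainfall ≈ 33.5 mm

Precipitable water is the column-integrated vapour mass per unit area: PW = (1/g) Σ q̄ Δp, with q in kg/kg and Δp in Pa (1 kg/m² of water = 1 mm).
Layer 1005–580 hPa: Δp = 425 hPa = 42500 Pa, q̄ = 0.01 kg/kg → 0.01 × 42500 / 9.8 = 43.37 mm
Layer 580–200 hPa: Δp = 380 hPa = 38000 Pa, q̄ = 0.0023 kg/kg → 0.0023 × 38000 / 9.8 = 8.92 mm
PW = 43.37 + 8.92 = 52.29 ≈ 52.3 mm.
Rainfall = ε × PW = 0.64 × 52.3 = 33.5 mm.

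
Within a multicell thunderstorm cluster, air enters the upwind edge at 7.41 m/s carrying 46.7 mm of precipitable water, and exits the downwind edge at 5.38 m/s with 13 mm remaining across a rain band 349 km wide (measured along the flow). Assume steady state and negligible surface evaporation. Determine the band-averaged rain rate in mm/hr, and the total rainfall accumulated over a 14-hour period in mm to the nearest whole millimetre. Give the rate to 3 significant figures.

Column moisture flux per unit crosswind length is F = V × PW.
Inflow: F_in = 7.41 × 46.7 = 346.047 mm·m/s
Outflow: F_out = 5.38 × 13 = 69.94 mm·m/s
Steady-state rate R = (F_in − F_out)/L = (346.047 − 69.94) / 349000 m = 7.911e-04 mm/s.
R = 7.911e-04 × 3600 = 2.85 mm/hr.
Over 14 h: total = 2.85 × 14 = 39.9 ≈ 40 mm.

R ≈ 2.85 mm/hr; total ≈ 40 mm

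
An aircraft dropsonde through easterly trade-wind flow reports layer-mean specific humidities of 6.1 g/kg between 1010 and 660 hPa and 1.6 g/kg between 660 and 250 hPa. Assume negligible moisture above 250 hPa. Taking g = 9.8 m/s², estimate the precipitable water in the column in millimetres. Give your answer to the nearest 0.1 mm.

Precipitable water is the column-integrated vapour mass per unit area: PW = (1/g) Σ q̄ Δp, with q in kg/kg and Δp in Pa (1 kg/m² of water = 1 mm).
Layer 1010–660 hPa: Δp = 350 hPa = 35000 Pa, q̄ = 0.0061 kg/kg → 0.0061 × 35000 / 9.8 = 21.79 mm
Layer 660–250 hPa: Δp = 410 hPa = 41000 Pa, q̄ = 0.0016 kg/kg → 0.0016 × 41000 / 9.8 = 6.69 mm
PW = 21.79 + 6.69 = 28.48 ≈ 28.5 mm.

PW ≈ 28.5 mm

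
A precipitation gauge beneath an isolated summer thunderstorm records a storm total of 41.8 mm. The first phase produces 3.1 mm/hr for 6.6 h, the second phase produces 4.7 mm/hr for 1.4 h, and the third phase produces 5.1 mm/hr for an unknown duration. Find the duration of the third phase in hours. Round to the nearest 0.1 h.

Known phases: 3.1 × 6.6 + 4.7 × 1.4 = 20.46 + 6.58 = 27.04 mm.
Remaining depth = 41.8 − 27.04 = 14.76 mm.
Duration = 14.76 / 5.1 = 2.9 h.

duration ≈ 2.9 h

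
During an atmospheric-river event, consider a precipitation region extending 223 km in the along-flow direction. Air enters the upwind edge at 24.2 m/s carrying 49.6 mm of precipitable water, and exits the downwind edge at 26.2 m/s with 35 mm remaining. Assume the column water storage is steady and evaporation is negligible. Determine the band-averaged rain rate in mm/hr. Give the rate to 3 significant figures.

Column moisture flux per unit crosswind length is F = V × PW.
Inflow: F_in = 24.2 × 49.6 = 1200.32 mm·m/s
Outflow: F_out = 26.2 × 35 = 917 mm·m/s
Steady-state rate R = (F_in − F_out)/L = (1200.32 − 917) / 223000 m = 1.270e-03 mm/s.
R = 1.270e-03 × 3600 = 4.57 mm/hr.

R ≈ 4.57 mm/hr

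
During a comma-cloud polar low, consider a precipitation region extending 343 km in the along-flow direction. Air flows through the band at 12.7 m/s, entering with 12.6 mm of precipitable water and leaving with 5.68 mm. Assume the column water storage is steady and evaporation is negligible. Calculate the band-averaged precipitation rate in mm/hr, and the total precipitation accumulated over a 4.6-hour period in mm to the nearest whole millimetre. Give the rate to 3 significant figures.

R ≈ 0.922 mm/hr; total ≈ 4 mm

Column moisture flux per unit crosswind length is F = V × PW.
Inflow: F_in = 12.7 × 12.6 = 160.02 mm·m/s
Outflow: F_out = 12.7 × 5.68 = 72.136 mm·m/s
Steady-state rate R = (F_in − F_out)/L = (160.02 − 72.136) / 343000 m = 2.562e-04 mm/s.
R = 2.562e-04 × 3600 = 0.922 mm/hr.
Over 4.6 h: total = 0.922 × 4.6 = 4.2412 ≈ 4 mm.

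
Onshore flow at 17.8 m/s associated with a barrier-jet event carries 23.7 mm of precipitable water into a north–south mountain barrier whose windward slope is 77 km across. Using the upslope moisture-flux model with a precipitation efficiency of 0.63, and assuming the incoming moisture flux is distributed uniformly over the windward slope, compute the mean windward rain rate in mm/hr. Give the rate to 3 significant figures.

Incoming column moisture flux per unit ridge length: F = V × PW = 17.8 × 23.7 = 421.86 mm·m/s.
Spread over the 77 km slope with efficiency ε = 0.63: R = ε·F/W = 0.63 × 421.86 / 77000 m = 3.452e-03 mm/s.
R = 3.452e-03 × 3600 = 12.4 mm/hr.

R ≈ 12.4 mm/hr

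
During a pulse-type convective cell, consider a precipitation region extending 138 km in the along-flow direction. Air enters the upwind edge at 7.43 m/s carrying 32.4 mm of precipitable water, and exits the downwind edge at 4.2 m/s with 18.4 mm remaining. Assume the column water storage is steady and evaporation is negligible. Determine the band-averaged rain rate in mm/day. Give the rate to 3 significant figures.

Column moisture flux per unit crosswind length is F = V × PW.
Inflow: F_in = 7.43 × 32.4 = 240.732 mm·m/s
Outflow: F_out = 4.2 × 18.4 = 77.28 mm·m/s
Steady-state rate R = (F_in − F_out)/L = (240.732 − 77.28) / 138000 m = 1.184e-03 mm/s.
R = 1.184e-03 × 3600 × 24 = 102 mm/day.

R ≈ 102 mm/day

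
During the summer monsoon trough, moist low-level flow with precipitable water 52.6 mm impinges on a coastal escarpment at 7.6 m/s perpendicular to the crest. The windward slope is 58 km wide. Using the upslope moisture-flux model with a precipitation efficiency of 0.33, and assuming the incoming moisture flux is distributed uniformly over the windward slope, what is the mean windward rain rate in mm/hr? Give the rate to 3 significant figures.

Incoming column moisture flux per unit ridge length: F = V × PW = 7.6 × 52.6 = 399.76 mm·m/s.
Spread over the 58 km slope with efficiency ε = 0.33: R = ε·F/W = 0.33 × 399.76 / 58000 m = 2.274e-03 mm/s.
R = 2.274e-03 × 3600 = 8.19 mm/hr.

R ≈ 8.19 mm/hr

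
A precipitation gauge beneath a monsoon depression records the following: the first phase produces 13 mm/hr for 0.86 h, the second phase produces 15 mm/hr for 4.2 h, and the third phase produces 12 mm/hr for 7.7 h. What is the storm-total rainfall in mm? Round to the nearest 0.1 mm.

total ≈ 166.6 mm

Total = Σ Rᵢ Δtᵢ = 13 × 0.86 + 15 × 4.2 + 12 × 7.7
      = 11.18 + 63 + 92.4 = 166.6 mm.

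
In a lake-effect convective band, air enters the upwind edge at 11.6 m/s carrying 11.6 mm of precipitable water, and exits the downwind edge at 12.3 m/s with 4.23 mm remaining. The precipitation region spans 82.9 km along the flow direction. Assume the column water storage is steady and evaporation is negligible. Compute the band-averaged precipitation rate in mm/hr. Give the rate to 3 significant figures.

Column moisture flux per unit crosswind length is F = V × PW.
Inflow: F_in = 11.6 × 11.6 = 134.56 mm·m/s
Outflow: F_out = 12.3 × 4.23 = 52.029 mm·m/s
Steady-state rate R = (F_in − F_out)/L = (134.56 − 52.029) / 82900 m = 9.955e-04 mm/s.
R = 9.955e-04 × 3600 = 3.58 mm/hr.

R ≈ 3.58 mm/hr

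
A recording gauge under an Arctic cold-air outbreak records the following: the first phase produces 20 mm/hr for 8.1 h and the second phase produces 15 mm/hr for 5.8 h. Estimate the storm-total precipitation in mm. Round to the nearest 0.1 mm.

Total = Σ Rᵢ Δtᵢ = 20 × 8.1 + 15 × 5.8
      = 162 + 87 = 249.0 mm.

total ≈ 249.0 mm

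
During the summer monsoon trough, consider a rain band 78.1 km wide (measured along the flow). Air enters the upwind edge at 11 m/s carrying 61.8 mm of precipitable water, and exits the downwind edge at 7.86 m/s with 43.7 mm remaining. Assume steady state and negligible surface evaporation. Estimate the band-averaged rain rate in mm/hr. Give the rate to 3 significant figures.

Column moisture flux per unit crosswind length is F = V × PW.
Inflow: F_in = 11 × 61.8 = 679.8 mm·m/s
Outflow: F_out = 7.86 × 43.7 = 343.482 mm·m/s
Steady-state rate R = (F_in − F_out)/L = (679.8 − 343.482) / 78100 m = 4.306e-03 mm/s.
R = 4.306e-03 × 3600 = 15.5 mm/hr.

R ≈ 15.5 mm/hr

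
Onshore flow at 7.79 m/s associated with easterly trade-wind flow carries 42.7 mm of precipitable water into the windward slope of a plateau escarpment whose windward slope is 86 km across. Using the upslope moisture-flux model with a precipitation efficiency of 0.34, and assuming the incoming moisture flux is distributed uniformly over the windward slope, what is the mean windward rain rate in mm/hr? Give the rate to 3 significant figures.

Incoming column moisture flux per unit ridge length: F = V × PW = 7.79 × 42.7 = 332.633 mm·m/s.
Spread over the 86 km slope with efficiency ε = 0.34: R = ε·F/W = 0.34 × 332.633 / 86000 m = 1.315e-03 mm/s.
R = 1.315e-03 × 3600 = 4.73 mm/hr.

R ≈ 4.73 mm/hr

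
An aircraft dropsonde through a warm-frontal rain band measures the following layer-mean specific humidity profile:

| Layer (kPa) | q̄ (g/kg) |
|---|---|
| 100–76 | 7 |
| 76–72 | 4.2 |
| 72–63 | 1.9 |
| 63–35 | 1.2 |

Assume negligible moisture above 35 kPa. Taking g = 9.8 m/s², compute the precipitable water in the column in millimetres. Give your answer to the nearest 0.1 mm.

PW ≈ 24.0 mm

Precipitable water is the column-integrated vapour mass per unit area: PW = (1/g) Σ q̄ Δp, with q in kg/kg and Δp in Pa (1 kg/m² of water = 1 mm).
Layer 100–76 kPa: Δp = 240 hPa = 24000 Pa, q̄ = 0.007 kg/kg → 0.007 × 24000 / 9.8 = 17.14 mm
Layer 76–72 kPa: Δp = 40 hPa = 4000 Pa, q̄ = 0.0042 kg/kg → 0.0042 × 4000 / 9.8 = 1.71 mm
Layer 72–63 kPa: Δp = 90 hPa = 9000 Pa, q̄ = 0.0019 kg/kg → 0.0019 × 9000 / 9.8 = 1.74 mm
Layer 63–35 kPa: Δp = 280 hPa = 28000 Pa, q̄ = 0.0012 kg/kg → 0.0012 × 28000 / 9.8 = 3.43 mm
PW = 17.14 + 1.71 + 1.74 + 3.43 = 24.02 ≈ 24.0 mm.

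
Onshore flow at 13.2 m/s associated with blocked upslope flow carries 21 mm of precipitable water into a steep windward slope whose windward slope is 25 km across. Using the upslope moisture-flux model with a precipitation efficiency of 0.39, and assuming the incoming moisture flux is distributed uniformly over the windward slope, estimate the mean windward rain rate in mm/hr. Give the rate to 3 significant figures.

R ≈ 15.6 mm/hr

Incoming column moisture flux per unit ridge length: F = V × PW = 13.2 × 21 = 277.2 mm·m/s.
Spread over the 25 km slope with efficiency ε = 0.39: R = ε·F/W = 0.39 × 277.2 / 25000 m = 4.324e-03 mm/s.
R = 4.324e-03 × 3600 = 15.6 mm/hr.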